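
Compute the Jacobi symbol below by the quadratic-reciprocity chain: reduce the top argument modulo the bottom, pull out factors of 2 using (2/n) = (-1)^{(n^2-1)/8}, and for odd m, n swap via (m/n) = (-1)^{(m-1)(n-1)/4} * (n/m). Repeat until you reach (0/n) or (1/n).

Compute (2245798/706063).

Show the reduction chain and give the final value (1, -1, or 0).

(2245798/706063) = (127609/706063)   [reduce mod 706063]
reciprocity: (127609/706063) = +1·(706063/127609) since 127609 mod 4 = 1, 706063 mod 4 = 3; sign now +1
(706063/127609) = (68018/127609)   [reduce mod 127609]
68018 = 2^1·34009; (2/127609) = +1 since 127609 mod 8 = 1, so (68018/127609) = (+1)^1·(34009/127609); sign now +1
reciprocity: (34009/127609) = +1·(127609/34009) since 34009 mod 4 = 1, 127609 mod 4 = 1; sign now +1
(127609/34009) = (25582/34009)   [reduce mod 34009]
25582 = 2^1·12791; (2/34009) = +1 since 34009 mod 8 = 1, so (25582/34009) = (+1)^1·(12791/34009); sign now +1
reciprocity: (12791/34009) = +1·(34009/12791) since 12791 mod 4 = 3, 34009 mod 4 = 1; sign now +1
(34009/12791) = (8427/12791)   [reduce mod 12791]
reciprocity: (8427/12791) = -1·(12791/8427) since 8427 mod 4 = 3, 12791 mod 4 = 3; sign now -1
(12791/8427) = (4364/8427)   [reduce mod 8427]
4364 = 2^2·1091; (2/8427) = -1 since 8427 mod 8 = 3, so (4364/8427) = (-1)^2·(1091/8427); sign now -1
reciprocity: (1091/8427) = -1·(8427/1091) since 1091 mod 4 = 3, 8427 mod 4 = 3; sign now +1
(8427/1091) = (790/1091)   [reduce mod 1091]
790 = 2^1·395; (2/1091) = -1 since 1091 mod 8 = 3, so (790/1091) = (-1)^1·(395/1091); sign now -1
reciprocity: (395/1091) = -1·(1091/395) since 395 mod 4 = 3, 1091 mod 4 = 3; sign now +1
(1091/395) = (301/395)   [reduce mod 395]
reciprocity: (301/395) = +1·(395/301) since 301 mod 4 = 1, 395 mod 4 = 3; sign now +1
(395/301) = (94/301)   [reduce mod 301]
94 = 2^1·47; (2/301) = -1 since 301 mod 8 = 5, so (94/301) = (-1)^1·(47/301); sign now -1
reciprocity: (47/301) = +1·(301/47) since 47 mod 4 = 3, 301 mod 4 = 1; sign now -1
(301/47) = (19/47)   [reduce mod 47]
reciprocity: (19/47) = -1·(47/19) since 19 mod 4 = 3, 47 mod 4 = 3; sign now +1
(47/19) = (9/19)   [reduce mod 19]
reciprocity: (9/19) = +1·(19/9) since 9 mod 4 = 1, 19 mod 4 = 3; sign now +1
(19/9) = (1/9)   [reduce mod 9]
(1/9) = 1; final value = sign = +1

1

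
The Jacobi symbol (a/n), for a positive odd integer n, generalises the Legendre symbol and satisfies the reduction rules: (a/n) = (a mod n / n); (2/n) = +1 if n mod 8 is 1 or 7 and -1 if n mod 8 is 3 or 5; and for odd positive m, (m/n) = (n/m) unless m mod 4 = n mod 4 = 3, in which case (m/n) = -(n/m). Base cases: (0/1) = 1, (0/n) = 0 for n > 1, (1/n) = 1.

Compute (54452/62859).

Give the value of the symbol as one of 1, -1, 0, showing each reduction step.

-1

factor out 2^2: 54452 = 2^2·13613; with 62859 mod 8 = 3, (2/62859) = -1; sign now +1; continue with (13613/62859)
flip (13613/62859) -> (62859/13613): both odd, 13613 mod 4 = 1, 62859 mod 4 = 3, so the flip contributes +1; sign now +1
(62859/13613): 62859 mod 13613 = 8407, so (62859/13613) = (8407/13613)
flip (8407/13613) -> (13613/8407): both odd, 8407 mod 4 = 3, 13613 mod 4 = 1, so the flip contributes +1; sign now +1
(13613/8407): 13613 mod 8407 = 5206, so (13613/8407) = (5206/8407)
factor out 2^1: 5206 = 2^1·2603; with 8407 mod 8 = 7, (2/8407) = +1; sign now +1; continue with (2603/8407)
flip (2603/8407) -> (8407/2603): both odd, 2603 mod 4 = 3, 8407 mod 4 = 3, so the flip contributes -1; sign now -1
(8407/2603): 8407 mod 2603 = 598, so (8407/2603) = (598/2603)
factor out 2^1: 598 = 2^1·299; with 2603 mod 8 = 3, (2/2603) = -1; sign now +1; continue with (299/2603)
flip (299/2603) -> (2603/299): both odd, 299 mod 4 = 3, 2603 mod 4 = 3, so the flip contributes -1; sign now -1
(2603/299): 2603 mod 299 = 211, so (2603/299) = (211/299)
flip (211/299) -> (299/211): both odd, 211 mod 4 = 3, 299 mod 4 = 3, so the flip contributes -1; sign now +1
(299/211): 299 mod 211 = 88, so (299/211) = (88/211)
factor out 2^3: 88 = 2^3·11; with 211 mod 8 = 3, (2/211) = -1; sign now -1; continue with (11/211)
flip (11/211) -> (211/11): both odd, 11 mod 4 = 3, 211 mod 4 = 3, so the flip contributes -1; sign now +1
(211/11): 211 mod 11 = 2, so (211/11) = (2/11)
factor out 2^1: 2 = 2^1·1; with 11 mod 8 = 3, (2/11) = -1; sign now -1; continue with (1/11)
reached (1/11) = 1, so the symbol is -1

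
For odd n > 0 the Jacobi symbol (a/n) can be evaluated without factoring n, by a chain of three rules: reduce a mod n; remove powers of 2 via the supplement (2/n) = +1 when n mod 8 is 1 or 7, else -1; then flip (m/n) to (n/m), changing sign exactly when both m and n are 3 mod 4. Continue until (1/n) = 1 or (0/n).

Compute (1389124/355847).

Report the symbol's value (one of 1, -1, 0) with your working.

-1

(1389124/355847): 1389124 mod 355847 = 321583, so (1389124/355847) = (321583/355847)
flip (321583/355847) -> (355847/321583): both odd, 321583 mod 4 = 3, 355847 mod 4 = 3, so the flip contributes -1; sign now -1
(355847/321583): 355847 mod 321583 = 34264, so (355847/321583) = (34264/321583)
factor out 2^3: 34264 = 2^3·4283; with 321583 mod 8 = 7, (2/321583) = +1; sign now -1; continue with (4283/321583)
flip (4283/321583) -> (321583/4283): both odd, 4283 mod 4 = 3, 321583 mod 4 = 3, so the flip contributes -1; sign now +1
(321583/4283): 321583 mod 4283 = 358, so (321583/4283) = (358/4283)
factor out 2^1: 358 = 2^1·179; with 4283 mod 8 = 3, (2/4283) = -1; sign now -1; continue with (179/4283)
flip (179/4283) -> (4283/179): both odd, 179 mod 4 = 3, 4283 mod 4 = 3, so the flip contributes -1; sign now +1
(4283/179): 4283 mod 179 = 166, so (4283/179) = (166/179)
factor out 2^1: 166 = 2^1·83; with 179 mod 8 = 3, (2/179) = -1; sign now -1; continue with (83/179)
flip (83/179) -> (179/83): both odd, 83 mod 4 = 3, 179 mod 4 = 3, so the flip contributes -1; sign now +1
(179/83): 179 mod 83 = 13, so (179/83) = (13/83)
flip (13/83) -> (83/13): both odd, 13 mod 4 = 1, 83 mod 4 = 3, so the flip contributes +1; sign now +1
(83/13): 83 mod 13 = 5, so (83/13) = (5/13)
flip (5/13) -> (13/5): both odd, 5 mod 4 = 1, 13 mod 4 = 1, so the flip contributes +1; sign now +1
(13/5): 13 mod 5 = 3, so (13/5) = (3/5)
flip (3/5) -> (5/3): both odd, 3 mod 4 = 3, 5 mod 4 = 1, so the flip contributes +1; sign now +1
(5/3): 5 mod 3 = 2, so (5/3) = (2/3)
factor out 2^1: 2 = 2^1·1; with 3 mod 8 = 3, (2/3) = -1; sign now -1; continue with (1/3)
reached (1/3) = 1, so the symbol is -1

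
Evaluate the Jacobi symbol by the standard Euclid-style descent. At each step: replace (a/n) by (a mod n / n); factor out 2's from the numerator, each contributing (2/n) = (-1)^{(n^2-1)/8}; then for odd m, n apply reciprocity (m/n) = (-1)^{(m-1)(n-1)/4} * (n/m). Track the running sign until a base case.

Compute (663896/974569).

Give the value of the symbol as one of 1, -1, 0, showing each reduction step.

663896 = 2^3·82987; (2/974569) = +1 since 974569 mod 8 = 1, so (663896/974569) = (+1)^3·(82987/974569); sign now +1
reciprocity: (82987/974569) = +1·(974569/82987) since 82987 mod 4 = 3, 974569 mod 4 = 1; sign now +1
(974569/82987) = (61712/82987)   [reduce mod 82987]
61712 = 2^4·3857; (2/82987) = -1 since 82987 mod 8 = 3, so (61712/82987) = (-1)^4·(3857/82987); sign now +1
reciprocity: (3857/82987) = +1·(82987/3857) since 3857 mod 4 = 1, 82987 mod 4 = 3; sign now +1
(82987/3857) = (1990/3857)   [reduce mod 3857]
1990 = 2^1·995; (2/3857) = +1 since 3857 mod 8 = 1, so (1990/3857) = (+1)^1·(995/3857); sign now +1
reciprocity: (995/3857) = +1·(3857/995) since 995 mod 4 = 3, 3857 mod 4 = 1; sign now +1
(3857/995) = (872/995)   [reduce mod 995]
872 = 2^3·109; (2/995) = -1 since 995 mod 8 = 3, so (872/995) = (-1)^3·(109/995); sign now -1
reciprocity: (109/995) = +1·(995/109) since 109 mod 4 = 1, 995 mod 4 = 3; sign now -1
(995/109) = (14/109)   [reduce mod 109]
14 = 2^1·7; (2/109) = -1 since 109 mod 8 = 5, so (14/109) = (-1)^1·(7/109); sign now +1
reciprocity: (7/109) = +1·(109/7) since 7 mod 4 = 3, 109 mod 4 = 1; sign now +1
(109/7) = (4/7)   [reduce mod 7]
4 = 2^2·1; (2/7) = +1 since 7 mod 8 = 7, so (4/7) = (+1)^2·(1/7); sign now +1
(1/7) = 1; final value = sign = +1

1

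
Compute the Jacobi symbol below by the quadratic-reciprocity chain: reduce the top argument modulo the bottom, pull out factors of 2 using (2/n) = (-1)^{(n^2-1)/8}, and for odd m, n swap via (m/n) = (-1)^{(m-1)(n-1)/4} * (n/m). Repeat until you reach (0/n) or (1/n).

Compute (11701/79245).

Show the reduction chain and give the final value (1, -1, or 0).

1

reciprocity: (11701/79245) = +1·(79245/11701) since 11701 mod 4 = 1, 79245 mod 4 = 1; sign now +1
(79245/11701) = (9039/11701)   [reduce mod 11701]
reciprocity: (9039/11701) = +1·(11701/9039) since 9039 mod 4 = 3, 11701 mod 4 = 1; sign now +1
(11701/9039) = (2662/9039)   [reduce mod 9039]
2662 = 2^1·1331; (2/9039) = +1 since 9039 mod 8 = 7, so (2662/9039) = (+1)^1·(1331/9039); sign now +1
reciprocity: (1331/9039) = -1·(9039/1331) since 1331 mod 4 = 3, 9039 mod 4 = 3; sign now -1
(9039/1331) = (1053/1331)   [reduce mod 1331]
reciprocity: (1053/1331) = +1·(1331/1053) since 1053 mod 4 = 1, 1331 mod 4 = 3; sign now -1
(1331/1053) = (278/1053)   [reduce mod 1053]
278 = 2^1·139; (2/1053) = -1 since 1053 mod 8 = 5, so (278/1053) = (-1)^1·(139/1053); sign now +1
reciprocity: (139/1053) = +1·(1053/139) since 139 mod 4 = 3, 1053 mod 4 = 1; sign now +1
(1053/139) = (80/139)   [reduce mod 139]
80 = 2^4·5; (2/139) = -1 since 139 mod 8 = 3, so (80/139) = (-1)^4·(5/139); sign now +1
reciprocity: (5/139) = +1·(139/5) since 5 mod 4 = 1, 139 mod 4 = 3; sign now +1
(139/5) = (4/5)   [reduce mod 5]
4 = 2^2·1; (2/5) = -1 since 5 mod 8 = 5, so (4/5) = (-1)^2·(1/5); sign now +1
(1/5) = 1; final value = sign = +1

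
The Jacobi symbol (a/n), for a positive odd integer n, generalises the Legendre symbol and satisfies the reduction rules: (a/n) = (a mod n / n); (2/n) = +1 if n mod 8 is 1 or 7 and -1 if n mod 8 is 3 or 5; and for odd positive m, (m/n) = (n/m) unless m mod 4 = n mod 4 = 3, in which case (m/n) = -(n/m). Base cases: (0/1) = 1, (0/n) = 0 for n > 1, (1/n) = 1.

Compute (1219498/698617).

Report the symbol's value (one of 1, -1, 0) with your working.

-1

(1219498/698617): 1219498 mod 698617 = 520881, so (1219498/698617) = (520881/698617)
flip (520881/698617) -> (698617/520881): both odd, 520881 mod 4 = 1, 698617 mod 4 = 1, so the flip contributes +1; sign now +1
(698617/520881): 698617 mod 520881 = 177736, so (698617/520881) = (177736/520881)
factor out 2^3: 177736 = 2^3·22217; with 520881 mod 8 = 1, (2/520881) = +1; sign now +1; continue with (22217/520881)
flip (22217/520881) -> (520881/22217): both odd, 22217 mod 4 = 1, 520881 mod 4 = 1, so the flip contributes +1; sign now +1
(520881/22217): 520881 mod 22217 = 9890, so (520881/22217) = (9890/22217)
factor out 2^1: 9890 = 2^1·4945; with 22217 mod 8 = 1, (2/22217) = +1; sign now +1; continue with (4945/22217)
flip (4945/22217) -> (22217/4945): both odd, 4945 mod 4 = 1, 22217 mod 4 = 1, so the flip contributes +1; sign now +1
(22217/4945): 22217 mod 4945 = 2437, so (22217/4945) = (2437/4945)
flip (2437/4945) -> (4945/2437): both odd, 2437 mod 4 = 1, 4945 mod 4 = 1, so the flip contributes +1; sign now +1
(4945/2437): 4945 mod 2437 = 71, so (4945/2437) = (71/2437)
flip (71/2437) -> (2437/71): both odd, 71 mod 4 = 3, 2437 mod 4 = 1, so the flip contributes +1; sign now +1
(2437/71): 2437 mod 71 = 23, so (2437/71) = (23/71)
flip (23/71) -> (71/23): both odd, 23 mod 4 = 3, 71 mod 4 = 3, so the flip contributes -1; sign now -1
(71/23): 71 mod 23 = 2, so (71/23) = (2/23)
factor out 2^1: 2 = 2^1·1; with 23 mod 8 = 7, (2/23) = +1; sign now -1; continue with (1/23)
reached (1/23) = 1, so the symbol is -1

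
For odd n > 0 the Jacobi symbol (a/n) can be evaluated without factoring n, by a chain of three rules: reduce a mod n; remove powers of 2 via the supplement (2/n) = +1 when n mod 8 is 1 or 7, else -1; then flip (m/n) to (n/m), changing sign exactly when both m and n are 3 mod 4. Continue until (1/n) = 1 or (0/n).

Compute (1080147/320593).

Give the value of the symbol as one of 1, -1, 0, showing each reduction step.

(1080147/320593) = (118368/320593)   [reduce mod 320593]
118368 = 2^5·3699; (2/320593) = +1 since 320593 mod 8 = 1, so (118368/320593) = (+1)^5·(3699/320593); sign now +1
reciprocity: (3699/320593) = +1·(320593/3699) since 3699 mod 4 = 3, 320593 mod 4 = 1; sign now +1
(320593/3699) = (2479/3699)   [reduce mod 3699]
reciprocity: (2479/3699) = -1·(3699/2479) since 2479 mod 4 = 3, 3699 mod 4 = 3; sign now -1
(3699/2479) = (1220/2479)   [reduce mod 2479]
1220 = 2^2·305; (2/2479) = +1 since 2479 mod 8 = 7, so (1220/2479) = (+1)^2·(305/2479); sign now -1
reciprocity: (305/2479) = +1·(2479/305) since 305 mod 4 = 1, 2479 mod 4 = 3; sign now -1
(2479/305) = (39/305)   [reduce mod 305]
reciprocity: (39/305) = +1·(305/39) since 39 mod 4 = 3, 305 mod 4 = 1; sign now -1
(305/39) = (32/39)   [reduce mod 39]
32 = 2^5·1; (2/39) = +1 since 39 mod 8 = 7, so (32/39) = (+1)^5·(1/39); sign now -1
(1/39) = 1; final value = sign = -1

-1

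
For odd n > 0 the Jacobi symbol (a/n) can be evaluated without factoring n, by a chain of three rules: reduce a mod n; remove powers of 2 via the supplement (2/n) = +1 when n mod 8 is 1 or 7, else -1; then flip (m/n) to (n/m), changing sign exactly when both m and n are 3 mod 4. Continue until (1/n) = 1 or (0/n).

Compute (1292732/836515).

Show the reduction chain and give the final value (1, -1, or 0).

(1292732/836515) = (456217/836515)   [reduce mod 836515]
reciprocity: (456217/836515) = +1·(836515/456217) since 456217 mod 4 = 1, 836515 mod 4 = 3; sign now +1
(836515/456217) = (380298/456217)   [reduce mod 456217]
380298 = 2^1·190149; (2/456217) = +1 since 456217 mod 8 = 1, so (380298/456217) = (+1)^1·(190149/456217); sign now +1
reciprocity: (190149/456217) = +1·(456217/190149) since 190149 mod 4 = 1, 456217 mod 4 = 1; sign now +1
(456217/190149) = (75919/190149)   [reduce mod 190149]
reciprocity: (75919/190149) = +1·(190149/75919) since 75919 mod 4 = 3, 190149 mod 4 = 1; sign now +1
(190149/75919) = (38311/75919)   [reduce mod 75919]
reciprocity: (38311/75919) = -1·(75919/38311) since 38311 mod 4 = 3, 75919 mod 4 = 3; sign now -1
(75919/38311) = (37608/38311)   [reduce mod 38311]
37608 = 2^3·4701; (2/38311) = +1 since 38311 mod 8 = 7, so (37608/38311) = (+1)^3·(4701/38311); sign now -1
reciprocity: (4701/38311) = +1·(38311/4701) since 4701 mod 4 = 1, 38311 mod 4 = 3; sign now -1
(38311/4701) = (703/4701)   [reduce mod 4701]
reciprocity: (703/4701) = +1·(4701/703) since 703 mod 4 = 3, 4701 mod 4 = 1; sign now -1
(4701/703) = (483/703)   [reduce mod 703]
reciprocity: (483/703) = -1·(703/483) since 483 mod 4 = 3, 703 mod 4 = 3; sign now +1
(703/483) = (220/483)   [reduce mod 483]
220 = 2^2·55; (2/483) = -1 since 483 mod 8 = 3, so (220/483) = (-1)^2·(55/483); sign now +1
reciprocity: (55/483) = -1·(483/55) since 55 mod 4 = 3, 483 mod 4 = 3; sign now -1
(483/55) = (43/55)   [reduce mod 55]
reciprocity: (43/55) = -1·(55/43) since 43 mod 4 = 3, 55 mod 4 = 3; sign now +1
(55/43) = (12/43)   [reduce mod 43]
12 = 2^2·3; (2/43) = -1 since 43 mod 8 = 3, so (12/43) = (-1)^2·(3/43); sign now +1
reciprocity: (3/43) = -1·(43/3) since 3 mod 4 = 3, 43 mod 4 = 3; sign now -1
(43/3) = (1/3)   [reduce mod 3]
(1/3) = 1; final value = sign = -1

-1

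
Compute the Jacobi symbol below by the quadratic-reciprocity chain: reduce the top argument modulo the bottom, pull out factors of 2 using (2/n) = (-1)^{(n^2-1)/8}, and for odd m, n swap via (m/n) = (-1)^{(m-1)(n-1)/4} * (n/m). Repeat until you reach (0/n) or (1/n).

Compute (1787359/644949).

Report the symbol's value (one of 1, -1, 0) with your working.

1

(1787359/644949): 1787359 mod 644949 = 497461, so (1787359/644949) = (497461/644949)
flip (497461/644949) -> (644949/497461): both odd, 497461 mod 4 = 1, 644949 mod 4 = 1, so the flip contributes +1; sign now +1
(644949/497461): 644949 mod 497461 = 147488, so (644949/497461) = (147488/497461)
factor out 2^5: 147488 = 2^5·4609; with 497461 mod 8 = 5, (2/497461) = -1; sign now -1; continue with (4609/497461)
flip (4609/497461) -> (497461/4609): both odd, 4609 mod 4 = 1, 497461 mod 4 = 1, so the flip contributes +1; sign now -1
(497461/4609): 497461 mod 4609 = 4298, so (497461/4609) = (4298/4609)
factor out 2^1: 4298 = 2^1·2149; with 4609 mod 8 = 1, (2/4609) = +1; sign now -1; continue with (2149/4609)
flip (2149/4609) -> (4609/2149): both odd, 2149 mod 4 = 1, 4609 mod 4 = 1, so the flip contributes +1; sign now -1
(4609/2149): 4609 mod 2149 = 311, so (4609/2149) = (311/2149)
flip (311/2149) -> (2149/311): both odd, 311 mod 4 = 3, 2149 mod 4 = 1, so the flip contributes +1; sign now -1
(2149/311): 2149 mod 311 = 283, so (2149/311) = (283/311)
flip (283/311) -> (311/283): both odd, 283 mod 4 = 3, 311 mod 4 = 3, so the flip contributes -1; sign now +1
(311/283): 311 mod 283 = 28, so (311/283) = (28/283)
factor out 2^2: 28 = 2^2·7; with 283 mod 8 = 3, (2/283) = -1; sign now +1; continue with (7/283)
flip (7/283) -> (283/7): both odd, 7 mod 4 = 3, 283 mod 4 = 3, so the flip contributes -1; sign now -1
(283/7): 283 mod 7 = 3, so (283/7) = (3/7)
flip (3/7) -> (7/3): both odd, 3 mod 4 = 3, 7 mod 4 = 3, so the flip contributes -1; sign now +1
(7/3): 7 mod 3 = 1, so (7/3) = (1/3)
reached (1/3) = 1, so the symbol is +1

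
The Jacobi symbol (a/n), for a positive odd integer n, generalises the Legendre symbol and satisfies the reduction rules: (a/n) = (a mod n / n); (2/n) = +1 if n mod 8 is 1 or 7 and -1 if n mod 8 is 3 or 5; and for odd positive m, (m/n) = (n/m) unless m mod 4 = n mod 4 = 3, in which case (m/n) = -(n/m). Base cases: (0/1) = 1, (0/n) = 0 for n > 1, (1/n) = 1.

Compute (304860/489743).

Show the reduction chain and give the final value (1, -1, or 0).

-1

factor out 2^2: 304860 = 2^2·76215; with 489743 mod 8 = 7, (2/489743) = +1; sign now +1; continue with (76215/489743)
flip (76215/489743) -> (489743/76215): both odd, 76215 mod 4 = 3, 489743 mod 4 = 3, so the flip contributes -1; sign now -1
(489743/76215): 489743 mod 76215 = 32453, so (489743/76215) = (32453/76215)
flip (32453/76215) -> (76215/32453): both odd, 32453 mod 4 = 1, 76215 mod 4 = 3, so the flip contributes +1; sign now -1
(76215/32453): 76215 mod 32453 = 11309, so (76215/32453) = (11309/32453)
flip (11309/32453) -> (32453/11309): both odd, 11309 mod 4 = 1, 32453 mod 4 = 1, so the flip contributes +1; sign now -1
(32453/11309): 32453 mod 11309 = 9835, so (32453/11309) = (9835/11309)
flip (9835/11309) -> (11309/9835): both odd, 9835 mod 4 = 3, 11309 mod 4 = 1, so the flip contributes +1; sign now -1
(11309/9835): 11309 mod 9835 = 1474, so (11309/9835) = (1474/9835)
factor out 2^1: 1474 = 2^1·737; with 9835 mod 8 = 3, (2/9835) = -1; sign now +1; continue with (737/9835)
flip (737/9835) -> (9835/737): both odd, 737 mod 4 = 1, 9835 mod 4 = 3, so the flip contributes +1; sign now +1
(9835/737): 9835 mod 737 = 254, so (9835/737) = (254/737)
factor out 2^1: 254 = 2^1·127; with 737 mod 8 = 1, (2/737) = +1; sign now +1; continue with (127/737)
flip (127/737) -> (737/127): both odd, 127 mod 4 = 3, 737 mod 4 = 1, so the flip contributes +1; sign now +1
(737/127): 737 mod 127 = 102, so (737/127) = (102/127)
factor out 2^1: 102 = 2^1·51; with 127 mod 8 = 7, (2/127) = +1; sign now +1; continue with (51/127)
flip (51/127) -> (127/51): both odd, 51 mod 4 = 3, 127 mod 4 = 3, so the flip contributes -1; sign now -1
(127/51): 127 mod 51 = 25, so (127/51) = (25/51)
flip (25/51) -> (51/25): both odd, 25 mod 4 = 1, 51 mod 4 = 3, so the flip contributes +1; sign now -1
(51/25): 51 mod 25 = 1, so (51/25) = (1/25)
reached (1/25) = 1, so the symbol is -1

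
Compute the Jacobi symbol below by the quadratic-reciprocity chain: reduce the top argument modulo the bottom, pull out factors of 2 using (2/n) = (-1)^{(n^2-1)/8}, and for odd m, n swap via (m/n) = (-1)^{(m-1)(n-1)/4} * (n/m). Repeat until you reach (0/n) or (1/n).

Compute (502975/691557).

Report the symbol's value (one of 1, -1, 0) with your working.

flip (502975/691557) -> (691557/502975): both odd, 502975 mod 4 = 3, 691557 mod 4 = 1, so the flip contributes +1; sign now +1
(691557/502975): 691557 mod 502975 = 188582, so (691557/502975) = (188582/502975)
factor out 2^1: 188582 = 2^1·94291; with 502975 mod 8 = 7, (2/502975) = +1; sign now +1; continue with (94291/502975)
flip (94291/502975) -> (502975/94291): both odd, 94291 mod 4 = 3, 502975 mod 4 = 3, so the flip contributes -1; sign now -1
(502975/94291): 502975 mod 94291 = 31520, so (502975/94291) = (31520/94291)
factor out 2^5: 31520 = 2^5·985; with 94291 mod 8 = 3, (2/94291) = -1; sign now +1; continue with (985/94291)
flip (985/94291) -> (94291/985): both odd, 985 mod 4 = 1, 94291 mod 4 = 3, so the flip contributes +1; sign now +1
(94291/985): 94291 mod 985 = 716, so (94291/985) = (716/985)
factor out 2^2: 716 = 2^2·179; with 985 mod 8 = 1, (2/985) = +1; sign now +1; continue with (179/985)
flip (179/985) -> (985/179): both odd, 179 mod 4 = 3, 985 mod 4 = 1, so the flip contributes +1; sign now +1
(985/179): 985 mod 179 = 90, so (985/179) = (90/179)
factor out 2^1: 90 = 2^1·45; with 179 mod 8 = 3, (2/179) = -1; sign now -1; continue with (45/179)
flip (45/179) -> (179/45): both odd, 45 mod 4 = 1, 179 mod 4 = 3, so the flip contributes +1; sign now -1
(179/45): 179 mod 45 = 44, so (179/45) = (44/45)
factor out 2^2: 44 = 2^2·11; with 45 mod 8 = 5, (2/45) = -1; sign now -1; continue with (11/45)
flip (11/45) -> (45/11): both odd, 11 mod 4 = 3, 45 mod 4 = 1, so the flip contributes +1; sign now -1
(45/11): 45 mod 11 = 1, so (45/11) = (1/11)
reached (1/11) = 1, so the symbol is -1

-1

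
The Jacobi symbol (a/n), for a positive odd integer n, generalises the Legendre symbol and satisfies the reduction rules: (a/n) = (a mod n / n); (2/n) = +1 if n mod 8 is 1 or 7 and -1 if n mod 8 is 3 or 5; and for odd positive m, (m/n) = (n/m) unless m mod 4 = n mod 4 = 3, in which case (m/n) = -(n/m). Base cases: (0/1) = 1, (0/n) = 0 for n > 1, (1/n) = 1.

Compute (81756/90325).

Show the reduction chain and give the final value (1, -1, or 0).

81756 = 2^2·20439; (2/90325) = -1 since 90325 mod 8 = 5, so (81756/90325) = (-1)^2·(20439/90325); sign now +1
reciprocity: (20439/90325) = +1·(90325/20439) since 20439 mod 4 = 3, 90325 mod 4 = 1; sign now +1
(90325/20439) = (8569/20439)   [reduce mod 20439]
reciprocity: (8569/20439) = +1·(20439/8569) since 8569 mod 4 = 1, 20439 mod 4 = 3; sign now +1
(20439/8569) = (3301/8569)   [reduce mod 8569]
reciprocity: (3301/8569) = +1·(8569/3301) since 3301 mod 4 = 1, 8569 mod 4 = 1; sign now +1
(8569/3301) = (1967/3301)   [reduce mod 3301]
reciprocity: (1967/3301) = +1·(3301/1967) since 1967 mod 4 = 3, 3301 mod 4 = 1; sign now +1
(3301/1967) = (1334/1967)   [reduce mod 1967]
1334 = 2^1·667; (2/1967) = +1 since 1967 mod 8 = 7, so (1334/1967) = (+1)^1·(667/1967); sign now +1
reciprocity: (667/1967) = -1·(1967/667) since 667 mod 4 = 3, 1967 mod 4 = 3; sign now -1
(1967/667) = (633/667)   [reduce mod 667]
reciprocity: (633/667) = +1·(667/633) since 633 mod 4 = 1, 667 mod 4 = 3; sign now -1
(667/633) = (34/633)   [reduce mod 633]
34 = 2^1·17; (2/633) = +1 since 633 mod 8 = 1, so (34/633) = (+1)^1·(17/633); sign now -1
reciprocity: (17/633) = +1·(633/17) since 17 mod 4 = 1, 633 mod 4 = 1; sign now -1
(633/17) = (4/17)   [reduce mod 17]
4 = 2^2·1; (2/17) = +1 since 17 mod 8 = 1, so (4/17) = (+1)^2·(1/17); sign now -1
(1/17) = 1; final value = sign = -1

-1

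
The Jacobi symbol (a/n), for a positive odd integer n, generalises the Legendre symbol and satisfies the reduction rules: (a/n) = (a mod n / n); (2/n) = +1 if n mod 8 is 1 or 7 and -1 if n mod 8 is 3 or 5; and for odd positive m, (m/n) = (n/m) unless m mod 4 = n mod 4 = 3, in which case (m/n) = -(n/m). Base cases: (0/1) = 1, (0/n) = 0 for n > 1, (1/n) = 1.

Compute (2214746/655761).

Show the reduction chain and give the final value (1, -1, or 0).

(2214746/655761) = (247463/655761)   [reduce mod 655761]
reciprocity: (247463/655761) = +1·(655761/247463) since 247463 mod 4 = 3, 655761 mod 4 = 1; sign now +1
(655761/247463) = (160835/247463)   [reduce mod 247463]
reciprocity: (160835/247463) = -1·(247463/160835) since 160835 mod 4 = 3, 247463 mod 4 = 3; sign now -1
(247463/160835) = (86628/160835)   [reduce mod 160835]
86628 = 2^2·21657; (2/160835) = -1 since 160835 mod 8 = 3, so (86628/160835) = (-1)^2·(21657/160835); sign now -1
reciprocity: (21657/160835) = +1·(160835/21657) since 21657 mod 4 = 1, 160835 mod 4 = 3; sign now -1
(160835/21657) = (9236/21657)   [reduce mod 21657]
9236 = 2^2·2309; (2/21657) = +1 since 21657 mod 8 = 1, so (9236/21657) = (+1)^2·(2309/21657); sign now -1
reciprocity: (2309/21657) = +1·(21657/2309) since 2309 mod 4 = 1, 21657 mod 4 = 1; sign now -1
(21657/2309) = (876/2309)   [reduce mod 2309]
876 = 2^2·219; (2/2309) = -1 since 2309 mod 8 = 5, so (876/2309) = (-1)^2·(219/2309); sign now -1
reciprocity: (219/2309) = +1·(2309/219) since 219 mod 4 = 3, 2309 mod 4 = 1; sign now -1
(2309/219) = (119/219)   [reduce mod 219]
reciprocity: (119/219) = -1·(219/119) since 119 mod 4 = 3, 219 mod 4 = 3; sign now +1
(219/119) = (100/119)   [reduce mod 119]
100 = 2^2·25; (2/119) = +1 since 119 mod 8 = 7, so (100/119) = (+1)^2·(25/119); sign now +1
reciprocity: (25/119) = +1·(119/25) since 25 mod 4 = 1, 119 mod 4 = 3; sign now +1
(119/25) = (19/25)   [reduce mod 25]
reciprocity: (19/25) = +1·(25/19) since 19 mod 4 = 3, 25 mod 4 = 1; sign now +1
(25/19) = (6/19)   [reduce mod 19]
6 = 2^1·3; (2/19) = -1 since 19 mod 8 = 3, so (6/19) = (-1)^1·(3/19); sign now -1
reciprocity: (3/19) = -1·(19/3) since 3 mod 4 = 3, 19 mod 4 = 3; sign now +1
(19/3) = (1/3)   [reduce mod 3]
(1/3) = 1; final value = sign = +1

1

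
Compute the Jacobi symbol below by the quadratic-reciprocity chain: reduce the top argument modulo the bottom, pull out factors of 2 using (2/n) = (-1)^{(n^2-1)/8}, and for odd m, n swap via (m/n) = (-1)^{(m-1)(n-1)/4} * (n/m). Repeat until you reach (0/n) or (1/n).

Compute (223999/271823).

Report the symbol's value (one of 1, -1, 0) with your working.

reciprocity: (223999/271823) = -1·(271823/223999) since 223999 mod 4 = 3, 271823 mod 4 = 3; sign now -1
(271823/223999) = (47824/223999)   [reduce mod 223999]
47824 = 2^4·2989; (2/223999) = +1 since 223999 mod 8 = 7, so (47824/223999) = (+1)^4·(2989/223999); sign now -1
reciprocity: (2989/223999) = +1·(223999/2989) since 2989 mod 4 = 1, 223999 mod 4 = 3; sign now -1
(223999/2989) = (2813/2989)   [reduce mod 2989]
reciprocity: (2813/2989) = +1·(2989/2813) since 2813 mod 4 = 1, 2989 mod 4 = 1; sign now -1
(2989/2813) = (176/2813)   [reduce mod 2813]
176 = 2^4·11; (2/2813) = -1 since 2813 mod 8 = 5, so (176/2813) = (-1)^4·(11/2813); sign now -1
reciprocity: (11/2813) = +1·(2813/11) since 11 mod 4 = 3, 2813 mod 4 = 1; sign now -1
(2813/11) = (8/11)   [reduce mod 11]
8 = 2^3·1; (2/11) = -1 since 11 mod 8 = 3, so (8/11) = (-1)^3·(1/11); sign now +1
(1/11) = 1; final value = sign = +1

1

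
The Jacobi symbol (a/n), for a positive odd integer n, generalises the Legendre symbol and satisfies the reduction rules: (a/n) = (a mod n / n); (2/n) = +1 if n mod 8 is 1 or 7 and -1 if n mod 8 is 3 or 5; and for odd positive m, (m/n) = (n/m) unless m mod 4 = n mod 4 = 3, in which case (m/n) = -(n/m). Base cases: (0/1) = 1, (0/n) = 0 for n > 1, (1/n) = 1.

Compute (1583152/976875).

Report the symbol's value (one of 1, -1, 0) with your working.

-1

(1583152/976875): 1583152 mod 976875 = 606277, so (1583152/976875) = (606277/976875)
flip (606277/976875) -> (976875/606277): both odd, 606277 mod 4 = 1, 976875 mod 4 = 3, so the flip contributes +1; sign now +1
(976875/606277): 976875 mod 606277 = 370598, so (976875/606277) = (370598/606277)
factor out 2^1: 370598 = 2^1·185299; with 606277 mod 8 = 5, (2/606277) = -1; sign now -1; continue with (185299/606277)
flip (185299/606277) -> (606277/185299): both odd, 185299 mod 4 = 3, 606277 mod 4 = 1, so the flip contributes +1; sign now -1
(606277/185299): 606277 mod 185299 = 50380, so (606277/185299) = (50380/185299)
factor out 2^2: 50380 = 2^2·12595; with 185299 mod 8 = 3, (2/185299) = -1; sign now -1; continue with (12595/185299)
flip (12595/185299) -> (185299/12595): both odd, 12595 mod 4 = 3, 185299 mod 4 = 3, so the flip contributes -1; sign now +1
(185299/12595): 185299 mod 12595 = 8969, so (185299/12595) = (8969/12595)
flip (8969/12595) -> (12595/8969): both odd, 8969 mod 4 = 1, 12595 mod 4 = 3, so the flip contributes +1; sign now +1
(12595/8969): 12595 mod 8969 = 3626, so (12595/8969) = (3626/8969)
factor out 2^1: 3626 = 2^1·1813; with 8969 mod 8 = 1, (2/8969) = +1; sign now +1; continue with (1813/8969)
flip (1813/8969) -> (8969/1813): both odd, 1813 mod 4 = 1, 8969 mod 4 = 1, so the flip contributes +1; sign now +1
(8969/1813): 8969 mod 1813 = 1717, so (8969/1813) = (1717/1813)
flip (1717/1813) -> (1813/1717): both odd, 1717 mod 4 = 1, 1813 mod 4 = 1, so the flip contributes +1; sign now +1
(1813/1717): 1813 mod 1717 = 96, so (1813/1717) = (96/1717)
factor out 2^5: 96 = 2^5·3; with 1717 mod 8 = 5, (2/1717) = -1; sign now -1; continue with (3/1717)
flip (3/1717) -> (1717/3): both odd, 3 mod 4 = 3, 1717 mod 4 = 1, so the flip contributes +1; sign now -1
(1717/3): 1717 mod 3 = 1, so (1717/3) = (1/3)
reached (1/3) = 1, so the symbol is -1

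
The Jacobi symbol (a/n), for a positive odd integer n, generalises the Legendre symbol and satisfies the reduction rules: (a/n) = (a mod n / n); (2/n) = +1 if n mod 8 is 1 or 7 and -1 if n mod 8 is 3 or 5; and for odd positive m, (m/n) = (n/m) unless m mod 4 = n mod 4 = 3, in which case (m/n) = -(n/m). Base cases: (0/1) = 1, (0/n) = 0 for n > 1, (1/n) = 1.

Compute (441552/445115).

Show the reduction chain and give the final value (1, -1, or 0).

1

441552 = 2^4·27597; (2/445115) = -1 since 445115 mod 8 = 3, so (441552/445115) = (-1)^4·(27597/445115); sign now +1
reciprocity: (27597/445115) = +1·(445115/27597) since 27597 mod 4 = 1, 445115 mod 4 = 3; sign now +1
(445115/27597) = (3563/27597)   [reduce mod 27597]
reciprocity: (3563/27597) = +1·(27597/3563) since 3563 mod 4 = 3, 27597 mod 4 = 1; sign now +1
(27597/3563) = (2656/3563)   [reduce mod 3563]
2656 = 2^5·83; (2/3563) = -1 since 3563 mod 8 = 3, so (2656/3563) = (-1)^5·(83/3563); sign now -1
reciprocity: (83/3563) = -1·(3563/83) since 83 mod 4 = 3, 3563 mod 4 = 3; sign now +1
(3563/83) = (77/83)   [reduce mod 83]
reciprocity: (77/83) = +1·(83/77) since 77 mod 4 = 1, 83 mod 4 = 3; sign now +1
(83/77) = (6/77)   [reduce mod 77]
6 = 2^1·3; (2/77) = -1 since 77 mod 8 = 5, so (6/77) = (-1)^1·(3/77); sign now -1
reciprocity: (3/77) = +1·(77/3) since 3 mod 4 = 3, 77 mod 4 = 1; sign now -1
(77/3) = (2/3)   [reduce mod 3]
2 = 2^1·1; (2/3) = -1 since 3 mod 8 = 3, so (2/3) = (-1)^1·(1/3); sign now +1
(1/3) = 1; final value = sign = +1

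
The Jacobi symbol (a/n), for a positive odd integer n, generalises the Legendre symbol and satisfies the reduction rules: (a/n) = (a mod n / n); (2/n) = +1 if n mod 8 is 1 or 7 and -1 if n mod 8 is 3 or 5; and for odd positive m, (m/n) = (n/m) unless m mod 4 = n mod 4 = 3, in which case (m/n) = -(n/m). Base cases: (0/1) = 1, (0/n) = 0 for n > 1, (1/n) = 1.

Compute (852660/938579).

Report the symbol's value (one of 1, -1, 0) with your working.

1

852660 = 2^2·213165; (2/938579) = -1 since 938579 mod 8 = 3, so (852660/938579) = (-1)^2·(213165/938579); sign now +1
reciprocity: (213165/938579) = +1·(938579/213165) since 213165 mod 4 = 1, 938579 mod 4 = 3; sign now +1
(938579/213165) = (85919/213165)   [reduce mod 213165]
reciprocity: (85919/213165) = +1·(213165/85919) since 85919 mod 4 = 3, 213165 mod 4 = 1; sign now +1
(213165/85919) = (41327/85919)   [reduce mod 85919]
reciprocity: (41327/85919) = -1·(85919/41327) since 41327 mod 4 = 3, 85919 mod 4 = 3; sign now -1
(85919/41327) = (3265/41327)   [reduce mod 41327]
reciprocity: (3265/41327) = +1·(41327/3265) since 3265 mod 4 = 1, 41327 mod 4 = 3; sign now -1
(41327/3265) = (2147/3265)   [reduce mod 3265]
reciprocity: (2147/3265) = +1·(3265/2147) since 2147 mod 4 = 3, 3265 mod 4 = 1; sign now -1
(3265/2147) = (1118/2147)   [reduce mod 2147]
1118 = 2^1·559; (2/2147) = -1 since 2147 mod 8 = 3, so (1118/2147) = (-1)^1·(559/2147); sign now +1
reciprocity: (559/2147) = -1·(2147/559) since 559 mod 4 = 3, 2147 mod 4 = 3; sign now -1
(2147/559) = (470/559)   [reduce mod 559]
470 = 2^1·235; (2/559) = +1 since 559 mod 8 = 7, so (470/559) = (+1)^1·(235/559); sign now -1
reciprocity: (235/559) = -1·(559/235) since 235 mod 4 = 3, 559 mod 4 = 3; sign now +1
(559/235) = (89/235)   [reduce mod 235]
reciprocity: (89/235) = +1·(235/89) since 89 mod 4 = 1, 235 mod 4 = 3; sign now +1
(235/89) = (57/89)   [reduce mod 89]
reciprocity: (57/89) = +1·(89/57) since 57 mod 4 = 1, 89 mod 4 = 1; sign now +1
(89/57) = (32/57)   [reduce mod 57]
32 = 2^5·1; (2/57) = +1 since 57 mod 8 = 1, so (32/57) = (+1)^5·(1/57); sign now +1
(1/57) = 1; final value = sign = +1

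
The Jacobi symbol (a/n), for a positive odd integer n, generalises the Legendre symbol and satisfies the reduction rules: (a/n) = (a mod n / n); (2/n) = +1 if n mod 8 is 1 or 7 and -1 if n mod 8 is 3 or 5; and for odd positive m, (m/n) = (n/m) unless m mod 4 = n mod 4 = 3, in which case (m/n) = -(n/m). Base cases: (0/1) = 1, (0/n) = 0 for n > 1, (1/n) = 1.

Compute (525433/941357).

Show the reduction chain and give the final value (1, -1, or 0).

-1

reciprocity: (525433/941357) = +1·(941357/525433) since 525433 mod 4 = 1, 941357 mod 4 = 1; sign now +1
(941357/525433) = (415924/525433)   [reduce mod 525433]
415924 = 2^2·103981; (2/525433) = +1 since 525433 mod 8 = 1, so (415924/525433) = (+1)^2·(103981/525433); sign now +1
reciprocity: (103981/525433) = +1·(525433/103981) since 103981 mod 4 = 1, 525433 mod 4 = 1; sign now +1
(525433/103981) = (5528/103981)   [reduce mod 103981]
5528 = 2^3·691; (2/103981) = -1 since 103981 mod 8 = 5, so (5528/103981) = (-1)^3·(691/103981); sign now -1
reciprocity: (691/103981) = +1·(103981/691) since 691 mod 4 = 3, 103981 mod 4 = 1; sign now -1
(103981/691) = (331/691)   [reduce mod 691]
reciprocity: (331/691) = -1·(691/331) since 331 mod 4 = 3, 691 mod 4 = 3; sign now +1
(691/331) = (29/331)   [reduce mod 331]
reciprocity: (29/331) = +1·(331/29) since 29 mod 4 = 1, 331 mod 4 = 3; sign now +1
(331/29) = (12/29)   [reduce mod 29]
12 = 2^2·3; (2/29) = -1 since 29 mod 8 = 5, so (12/29) = (-1)^2·(3/29); sign now +1
reciprocity: (3/29) = +1·(29/3) since 3 mod 4 = 3, 29 mod 4 = 1; sign now +1
(29/3) = (2/3)   [reduce mod 3]
2 = 2^1·1; (2/3) = -1 since 3 mod 8 = 3, so (2/3) = (-1)^1·(1/3); sign now -1
(1/3) = 1; final value = sign = -1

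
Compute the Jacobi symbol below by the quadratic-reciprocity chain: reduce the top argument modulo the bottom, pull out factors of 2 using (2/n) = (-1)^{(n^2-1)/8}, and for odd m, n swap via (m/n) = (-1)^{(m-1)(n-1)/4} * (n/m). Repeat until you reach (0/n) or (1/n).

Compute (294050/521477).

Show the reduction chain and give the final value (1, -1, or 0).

factor out 2^1: 294050 = 2^1·147025; with 521477 mod 8 = 5, (2/521477) = -1; sign now -1; continue with (147025/521477)
flip (147025/521477) -> (521477/147025): both odd, 147025 mod 4 = 1, 521477 mod 4 = 1, so the flip contributes +1; sign now -1
(521477/147025): 521477 mod 147025 = 80402, so (521477/147025) = (80402/147025)
factor out 2^1: 80402 = 2^1·40201; with 147025 mod 8 = 1, (2/147025) = +1; sign now -1; continue with (40201/147025)
flip (40201/147025) -> (147025/40201): both odd, 40201 mod 4 = 1, 147025 mod 4 = 1, so the flip contributes +1; sign now -1
(147025/40201): 147025 mod 40201 = 26422, so (147025/40201) = (26422/40201)
factor out 2^1: 26422 = 2^1·13211; with 40201 mod 8 = 1, (2/40201) = +1; sign now -1; continue with (13211/40201)
flip (13211/40201) -> (40201/13211): both odd, 13211 mod 4 = 3, 40201 mod 4 = 1, so the flip contributes +1; sign now -1
(40201/13211): 40201 mod 13211 = 568, so (40201/13211) = (568/13211)
factor out 2^3: 568 = 2^3·71; with 13211 mod 8 = 3, (2/13211) = -1; sign now +1; continue with (71/13211)
flip (71/13211) -> (13211/71): both odd, 71 mod 4 = 3, 13211 mod 4 = 3, so the flip contributes -1; sign now -1
(13211/71): 13211 mod 71 = 5, so (13211/71) = (5/71)
flip (5/71) -> (71/5): both odd, 5 mod 4 = 1, 71 mod 4 = 3, so the flip contributes +1; sign now -1
(71/5): 71 mod 5 = 1, so (71/5) = (1/5)
reached (1/5) = 1, so the symbol is -1

-1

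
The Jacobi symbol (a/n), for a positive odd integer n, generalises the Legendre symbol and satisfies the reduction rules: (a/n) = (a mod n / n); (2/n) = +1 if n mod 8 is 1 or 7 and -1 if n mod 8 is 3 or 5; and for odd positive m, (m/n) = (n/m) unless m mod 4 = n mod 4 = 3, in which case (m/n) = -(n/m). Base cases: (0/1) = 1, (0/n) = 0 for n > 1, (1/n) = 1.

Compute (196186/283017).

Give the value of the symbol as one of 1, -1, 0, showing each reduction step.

factor out 2^1: 196186 = 2^1·98093; with 283017 mod 8 = 1, (2/283017) = +1; sign now +1; continue with (98093/283017)
flip (98093/283017) -> (283017/98093): both odd, 98093 mod 4 = 1, 283017 mod 4 = 1, so the flip contributes +1; sign now +1
(283017/98093): 283017 mod 98093 = 86831, so (283017/98093) = (86831/98093)
flip (86831/98093) -> (98093/86831): both odd, 86831 mod 4 = 3, 98093 mod 4 = 1, so the flip contributes +1; sign now +1
(98093/86831): 98093 mod 86831 = 11262, so (98093/86831) = (11262/86831)
factor out 2^1: 11262 = 2^1·5631; with 86831 mod 8 = 7, (2/86831) = +1; sign now +1; continue with (5631/86831)
flip (5631/86831) -> (86831/5631): both odd, 5631 mod 4 = 3, 86831 mod 4 = 3, so the flip contributes -1; sign now -1
(86831/5631): 86831 mod 5631 = 2366, so (86831/5631) = (2366/5631)
factor out 2^1: 2366 = 2^1·1183; with 5631 mod 8 = 7, (2/5631) = +1; sign now -1; continue with (1183/5631)
flip (1183/5631) -> (5631/1183): both odd, 1183 mod 4 = 3, 5631 mod 4 = 3, so the flip contributes -1; sign now +1
(5631/1183): 5631 mod 1183 = 899, so (5631/1183) = (899/1183)
flip (899/1183) -> (1183/899): both odd, 899 mod 4 = 3, 1183 mod 4 = 3, so the flip contributes -1; sign now -1
(1183/899): 1183 mod 899 = 284, so (1183/899) = (284/899)
factor out 2^2: 284 = 2^2·71; with 899 mod 8 = 3, (2/899) = -1; sign now -1; continue with (71/899)
flip (71/899) -> (899/71): both odd, 71 mod 4 = 3, 899 mod 4 = 3, so the flip contributes -1; sign now +1
(899/71): 899 mod 71 = 47, so (899/71) = (47/71)
flip (47/71) -> (71/47): both odd, 47 mod 4 = 3, 71 mod 4 = 3, so the flip contributes -1; sign now -1
(71/47): 71 mod 47 = 24, so (71/47) = (24/47)
factor out 2^3: 24 = 2^3·3; with 47 mod 8 = 7, (2/47) = +1; sign now -1; continue with (3/47)
flip (3/47) -> (47/3): both odd, 3 mod 4 = 3, 47 mod 4 = 3, so the flip contributes -1; sign now +1
(47/3): 47 mod 3 = 2, so (47/3) = (2/3)
factor out 2^1: 2 = 2^1·1; with 3 mod 8 = 3, (2/3) = -1; sign now -1; continue with (1/3)
reached (1/3) = 1, so the symbol is -1

-1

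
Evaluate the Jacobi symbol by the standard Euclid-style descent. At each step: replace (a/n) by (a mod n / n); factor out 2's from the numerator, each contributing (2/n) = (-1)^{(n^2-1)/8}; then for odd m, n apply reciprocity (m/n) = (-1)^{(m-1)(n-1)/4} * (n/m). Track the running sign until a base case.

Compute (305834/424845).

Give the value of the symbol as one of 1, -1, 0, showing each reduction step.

-1

factor out 2^1: 305834 = 2^1·152917; with 424845 mod 8 = 5, (2/424845) = -1; sign now -1; continue with (152917/424845)
flip (152917/424845) -> (424845/152917): both odd, 152917 mod 4 = 1, 424845 mod 4 = 1, so the flip contributes +1; sign now -1
(424845/152917): 424845 mod 152917 = 119011, so (424845/152917) = (119011/152917)
flip (119011/152917) -> (152917/119011): both odd, 119011 mod 4 = 3, 152917 mod 4 = 1, so the flip contributes +1; sign now -1
(152917/119011): 152917 mod 119011 = 33906, so (152917/119011) = (33906/119011)
factor out 2^1: 33906 = 2^1·16953; with 119011 mod 8 = 3, (2/119011) = -1; sign now +1; continue with (16953/119011)
flip (16953/119011) -> (119011/16953): both odd, 16953 mod 4 = 1, 119011 mod 4 = 3, so the flip contributes +1; sign now +1
(119011/16953): 119011 mod 16953 = 340, so (119011/16953) = (340/16953)
factor out 2^2: 340 = 2^2·85; with 16953 mod 8 = 1, (2/16953) = +1; sign now +1; continue with (85/16953)
flip (85/16953) -> (16953/85): both odd, 85 mod 4 = 1, 16953 mod 4 = 1, so the flip contributes +1; sign now +1
(16953/85): 16953 mod 85 = 38, so (16953/85) = (38/85)
factor out 2^1: 38 = 2^1·19; with 85 mod 8 = 5, (2/85) = -1; sign now -1; continue with (19/85)
flip (19/85) -> (85/19): both odd, 19 mod 4 = 3, 85 mod 4 = 1, so the flip contributes +1; sign now -1
(85/19): 85 mod 19 = 9, so (85/19) = (9/19)
flip (9/19) -> (19/9): both odd, 9 mod 4 = 1, 19 mod 4 = 3, so the flip contributes +1; sign now -1
(19/9): 19 mod 9 = 1, so (19/9) = (1/9)
reached (1/9) = 1, so the symbol is -1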